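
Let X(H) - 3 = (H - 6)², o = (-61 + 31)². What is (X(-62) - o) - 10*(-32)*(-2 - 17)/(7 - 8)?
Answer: 9807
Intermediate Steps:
o = 900 (o = (-30)² = 900)
X(H) = 3 + (-6 + H)² (X(H) = 3 + (H - 6)² = 3 + (-6 + H)²)
(X(-62) - o) - 10*(-32)*(-2 - 17)/(7 - 8) = ((3 + (-6 - 62)²) - 1*900) - 10*(-32)*(-2 - 17)/(7 - 8) = ((3 + (-68)²) - 900) - (-320)*(-19/(-1)) = ((3 + 4624) - 900) - (-320)*(-19*(-1)) = (4627 - 900) - (-320)*19 = 3727 - 1*(-6080) = 3727 + 6080 = 9807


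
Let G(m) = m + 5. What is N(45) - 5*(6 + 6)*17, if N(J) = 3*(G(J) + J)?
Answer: -735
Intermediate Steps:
G(m) = 5 + m
N(J) = 15 + 6*J (N(J) = 3*((5 + J) + J) = 3*(5 + 2*J) = 15 + 6*J)
N(45) - 5*(6 + 6)*17 = (15 + 6*45) - 5*(6 + 6)*17 = (15 + 270) - 5*12*17 = 285 - 5*12*17 = 285 - 60*17 = 285 - 1020 = -735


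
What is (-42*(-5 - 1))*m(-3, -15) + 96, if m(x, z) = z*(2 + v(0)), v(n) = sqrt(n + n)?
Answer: -7464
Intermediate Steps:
v(n) = sqrt(2)*sqrt(n) (v(n) = sqrt(2*n) = sqrt(2)*sqrt(n))
m(x, z) = 2*z (m(x, z) = z*(2 + sqrt(2)*sqrt(0)) = z*(2 + sqrt(2)*0) = z*(2 + 0) = z*2 = 2*z)
(-42*(-5 - 1))*m(-3, -15) + 96 = (-42*(-5 - 1))*(2*(-15)) + 96 = -42*(-6)*(-30) + 96 = 252*(-30) + 96 = -7560 + 96 = -7464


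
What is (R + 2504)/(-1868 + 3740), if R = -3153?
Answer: -649/1872 ≈ -0.34669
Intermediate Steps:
(R + 2504)/(-1868 + 3740) = (-3153 + 2504)/(-1868 + 3740) = -649/1872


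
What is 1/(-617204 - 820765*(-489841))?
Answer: 1/704376172929 ≈ 1.4197e-12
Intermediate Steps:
1/(-617204 - 820765*(-489841)) = -1/489841/(-1437969) = -1/1437969*(-1/489841) = 1/704376172929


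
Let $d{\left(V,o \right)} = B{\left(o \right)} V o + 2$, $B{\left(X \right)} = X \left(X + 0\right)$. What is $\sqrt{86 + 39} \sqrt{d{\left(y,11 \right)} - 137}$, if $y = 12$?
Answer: $5 \sqrt{79185} \approx 1407.0$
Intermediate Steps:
$B{\left(X \right)} = X^{2}$ ($B{\left(X \right)} = X X = X^{2}$)
$d{\left(V,o \right)} = 2 + V o^{3}$ ($d{\left(V,o \right)} = o^{2} V o + 2 = V o^{2} o + 2 = V o^{3} + 2 = 2 + V o^{3}$)
$\sqrt{86 + 39} \sqrt{d{\left(y,11 \right)} - 137} = \sqrt{86 + 39} \sqrt{\left(2 + 12 \cdot 11^{3}\right) - 137} = \sqrt{125} \sqrt{\left(2 + 12 \cdot 1331\right) - 137} = 5 \sqrt{5} \sqrt{\left(2 + 15972\right) - 137} = 5 \sqrt{5} \sqrt{15974 - 137} = 5 \sqrt{5} \sqrt{15837} = 5 \sqrt{79185}$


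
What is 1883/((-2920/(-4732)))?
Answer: 2227589/730 ≈ 3051.5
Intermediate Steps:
1883/((-2920/(-4732))) = 1883/((-2920*(-1/4732))) = 1883/(730/1183) = 1883*(1183/730) = 2227589/730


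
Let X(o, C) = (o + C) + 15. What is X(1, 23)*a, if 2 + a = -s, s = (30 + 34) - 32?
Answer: -1326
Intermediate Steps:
X(o, C) = 15 + C + o (X(o, C) = (C + o) + 15 = 15 + C + o)
s = 32 (s = 64 - 32 = 32)
a = -34 (a = -2 - 1*32 = -2 - 32 = -34)
X(1, 23)*a = (15 + 23 + 1)*(-34) = 39*(-34) = -1326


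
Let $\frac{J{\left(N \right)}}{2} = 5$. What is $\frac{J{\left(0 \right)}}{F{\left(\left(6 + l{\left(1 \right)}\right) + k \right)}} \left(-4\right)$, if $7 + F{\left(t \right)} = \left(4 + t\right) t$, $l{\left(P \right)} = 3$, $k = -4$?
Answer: $- \frac{20}{19} \approx -1.0526$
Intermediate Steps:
$F{\left(t \right)} = -7 + t \left(4 + t\right)$ ($F{\left(t \right)} = -7 + \left(4 + t\right) t = -7 + t \left(4 + t\right)$)
$J{\left(N \right)} = 10$ ($J{\left(N \right)} = 2 \cdot 5 = 10$)
$\frac{J{\left(0 \right)}}{F{\left(\left(6 + l{\left(1 \right)}\right) + k \right)}} \left(-4\right) = \frac{1}{-7 + \left(\left(6 + 3\right) - 4\right)^{2} + 4 \left(\left(6 + 3\right) - 4\right)} 10 \left(-4\right) = \frac{1}{-7 + \left(9 - 4\right)^{2} + 4 \left(9 - 4\right)} 10 \left(-4\right) = \frac{1}{-7 + 5^{2} + 4 \cdot 5} \cdot 10 \left(-4\right) = \frac{1}{-7 + 25 + 20} \cdot 10 \left(-4\right) = \frac{1}{38} \cdot 10 \left(-4\right) = \frac{5}{19} \left(-4\right) = - \frac{20}{19}$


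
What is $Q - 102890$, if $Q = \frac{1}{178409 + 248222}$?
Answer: $- \frac{43896063589}{426631} \approx -1.0289 \cdot 10^{5}$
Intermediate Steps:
$Q = \frac{1}{426631} \approx 2.3439 \cdot 10^{-6}$
$Q - 102890 = \frac{1}{426631} - 102890 = - \frac{43896063589}{426631}$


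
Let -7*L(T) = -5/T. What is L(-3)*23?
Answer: -115/21 ≈ -5.4762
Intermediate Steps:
L(T) = 5/(7*T) (L(T) = -(-5)/(7*T) = 5/(7*T))
L(-3)*23 = ((5/7)/(-3))*23 = ((5/7)*(-1/3))*23 = -5/21*23 = -115/21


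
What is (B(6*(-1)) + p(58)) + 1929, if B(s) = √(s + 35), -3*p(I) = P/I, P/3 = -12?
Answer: 55947/29 + √29 ≈ 1934.6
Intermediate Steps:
P = -36 (P = 3*(-12) = -36)
p(I) = 12/I (p(I) = -(-12)/I = 12/I)
B(s) = √(35 + s)
(B(6*(-1)) + p(58)) + 1929 = (√(35 + 6*(-1)) + 12/58) + 1929 = (√(35 - 6) + 12*(1/58)) + 1929 = (√29 + 6/29) + 1929 = (6/29 + √29) + 1929 = 55947/29 + √29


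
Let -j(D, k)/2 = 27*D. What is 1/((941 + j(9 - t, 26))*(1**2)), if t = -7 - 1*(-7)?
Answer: 1/455 ≈ 0.0021978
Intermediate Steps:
t = 0 (t = -7 + 7 = 0)
j(D, k) = -54*D
1/((941 + j(9 - t, 26))*(1**2)) = 1/((941 - 54*(9 - 1*0))*(1**2)) = 1/((941 - 54*(9 + 0))*1) = 1/(941 - 54*9) = 1/(941 - 486) = 1/455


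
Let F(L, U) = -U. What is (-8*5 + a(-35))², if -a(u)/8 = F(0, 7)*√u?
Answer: -108160 - 4480*I*√35 ≈ -1.0816e+5 - 26504.0*I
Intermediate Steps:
a(u) = 56*√u (a(u) = -8*(-1*7)*√u = -(-56)*√u = 56*√u)
(-8*5 + a(-35))² = (-8*5 + 56*√(-35))² = (-40 + 56*(I*√35))² = (-40 + 56*I*√35)²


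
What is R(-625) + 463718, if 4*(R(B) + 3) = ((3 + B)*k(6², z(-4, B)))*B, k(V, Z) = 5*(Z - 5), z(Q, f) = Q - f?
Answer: 299801215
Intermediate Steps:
k(V, Z) = -25 + 5*Z (k(V, Z) = 5*(-5 + Z) = -25 + 5*Z)
R(B) = -3 + B*(-45 - 5*B)*(3 + B)/4 (R(B) = -3 + (((3 + B)*(-25 + 5*(-4 - B)))*B)/4 = -3 + (((3 + B)*(-25 + (-20 - 5*B)))*B)/4 = -3 + (((3 + B)*(-45 - 5*B))*B)/4 = -3 + (((-45 - 5*B)*(3 + B))*B)/4 = -3 + (B*(-45 - 5*B)*(3 + B))/4 = -3 + B*(-45 - 5*B)*(3 + B)/4)
R(-625) + 463718 = (-3 - 15*(-625)² - 135/4*(-625) - 5/4*(-625)³) + 463718 = (-3 - 15*390625 + 84375/4 - 5/4*(-244140625)) + 463718 = (-3 - 5859375 + 84375/4 + 1220703125/4) + 463718 = 299337497 + 463718 = 299801215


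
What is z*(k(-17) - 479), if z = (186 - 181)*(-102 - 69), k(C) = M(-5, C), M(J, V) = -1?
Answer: 410400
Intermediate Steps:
k(C) = -1
z = -855 (z = 5*(-171) = -855)
z*(k(-17) - 479) = -855*(-1 - 479) = -855*(-480) = 410400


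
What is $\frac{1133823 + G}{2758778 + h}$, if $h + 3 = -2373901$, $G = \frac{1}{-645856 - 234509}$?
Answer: $\frac{71298434671}{24202114215} \approx 2.946$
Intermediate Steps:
$G = - \frac{1}{880365}$ ($G = \frac{1}{-880365} = - \frac{1}{880365} \approx -1.1359 \cdot 10^{-6}$)
$h = -2373904$ ($h = -3 - 2373901 = -2373904$)
$\frac{1133823 + G}{2758778 + h} = \frac{1133823 - \frac{1}{880365}}{2758778 - 2373904} = \frac{998178085394}{880365 \cdot 384874} = \frac{998178085394}{880365} \cdot \frac{1}{384874} = \frac{71298434671}{24202114215}$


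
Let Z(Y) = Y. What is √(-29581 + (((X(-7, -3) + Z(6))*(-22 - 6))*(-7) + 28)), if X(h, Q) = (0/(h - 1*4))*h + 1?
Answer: I*√28181 ≈ 167.87*I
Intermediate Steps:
X(h, Q) = 1 (X(h, Q) = (0/(h - 4))*h + 1 = (0/(-4 + h))*h + 1 = 0*h + 1 = 0 + 1 = 1)
√(-29581 + (((X(-7, -3) + Z(6))*(-22 - 6))*(-7) + 28)) = √(-29581 + (((1 + 6)*(-22 - 6))*(-7) + 28)) = √(-29581 + ((7*(-28))*(-7) + 28)) = √(-29581 + (-196*(-7) + 28)) = √(-29581 + (1372 + 28)) = √(-29581 + 1400) = √(-28181) = I*√28181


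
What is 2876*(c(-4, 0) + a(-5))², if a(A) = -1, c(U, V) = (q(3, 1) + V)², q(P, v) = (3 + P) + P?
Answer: 18406400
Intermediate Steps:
q(P, v) = 3 + 2*P
c(U, V) = (9 + V)² (c(U, V) = ((3 + 2*3) + V)² = ((3 + 6) + V)² = (9 + V)²)
2876*(c(-4, 0) + a(-5))² = 2876*((9 + 0)² - 1)² = 2876*(9² - 1)² = 2876*(81 - 1)² = 2876*80² = 2876*6400 = 18406400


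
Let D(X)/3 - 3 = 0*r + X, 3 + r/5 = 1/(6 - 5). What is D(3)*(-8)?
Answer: -144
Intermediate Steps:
r = -10 (r = -15 + 5/(6 - 5) = -15 + 5/1 = -15 + 5*1 = -15 + 5 = -10)
D(X) = 9 + 3*X (D(X) = 9 + 3*(0*(-10) + X) = 9 + 3*(0 + X) = 9 + 3*X)
D(3)*(-8) = (9 + 3*3)*(-8) = (9 + 9)*(-8) = 18*(-8) = -144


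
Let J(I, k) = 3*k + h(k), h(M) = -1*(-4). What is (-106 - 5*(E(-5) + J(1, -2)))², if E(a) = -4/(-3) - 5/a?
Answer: 104329/9 ≈ 11592.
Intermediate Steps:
h(M) = 4
E(a) = 4/3 - 5/a (E(a) = -4*(-⅓) - 5/a = 4/3 - 5/a)
J(I, k) = 4 + 3*k (J(I, k) = 3*k + 4 = 4 + 3*k)
(-106 - 5*(E(-5) + J(1, -2)))² = (-106 - 5*((4/3 - 5/(-5)) + (4 + 3*(-2))))² = (-106 - 5*((4/3 - 5*(-⅕)) + (4 - 6)))² = (-106 - 5*((4/3 + 1) - 2))² = (-106 - 5*(7/3 - 2))² = (-106 - 5*⅓)² = (-106 - 5/3)² = (-323/3)² = 104329/9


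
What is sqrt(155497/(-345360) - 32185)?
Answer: I*sqrt(239929515788745)/86340 ≈ 179.4*I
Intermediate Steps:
sqrt(155497/(-345360) - 32185) = sqrt(155497*(-1/345360) - 32185) = sqrt(-155497/345360 - 32185) = sqrt(-11115567097/345360) = I*sqrt(239929515788745)/86340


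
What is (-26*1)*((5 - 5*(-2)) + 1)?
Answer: -416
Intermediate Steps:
(-26*1)*((5 - 5*(-2)) + 1) = -26*((5 + 10) + 1) = -26*(15 + 1) = -26*16 = -416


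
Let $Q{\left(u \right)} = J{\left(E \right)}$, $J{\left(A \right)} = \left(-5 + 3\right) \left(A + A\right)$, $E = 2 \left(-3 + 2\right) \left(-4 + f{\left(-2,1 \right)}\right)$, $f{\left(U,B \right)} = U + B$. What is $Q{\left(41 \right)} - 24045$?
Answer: $-24085$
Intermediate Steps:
$f{\left(U,B \right)} = B + U$
$E = 10$ ($E = 2 \left(-3 + 2\right) \left(-4 + \left(1 - 2\right)\right) = 2 \left(- (-4 - 1)\right) = 2 \left(\left(-1\right) \left(-5\right)\right) = 2 \cdot 5 = 10$)
$J{\left(A \right)} = - 4 A$ ($J{\left(A \right)} = - 2 \cdot 2 A = - 4 A$)
$Q{\left(u \right)} = -40$ ($Q{\left(u \right)} = \left(-4\right) 10 = -40$)
$Q{\left(41 \right)} - 24045 = -40 - 24045 = -24085$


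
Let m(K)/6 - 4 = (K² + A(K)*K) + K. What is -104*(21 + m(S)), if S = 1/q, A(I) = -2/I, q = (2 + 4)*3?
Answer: -93652/27 ≈ -3468.6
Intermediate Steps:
q = 18 (q = 6*3 = 18)
S = 1/18 ≈ 0.055556
m(K) = 12 + 6*K + 6*K² (m(K) = 24 + 6*((K² + (-2/K)*K) + K) = 24 + 6*((K² - 2) + K) = 24 + 6*((-2 + K²) + K) = 24 + 6*(-2 + K + K²) = 24 + (-12 + 6*K + 6*K²) = 12 + 6*K + 6*K²)
-104*(21 + m(S)) = -104*(21 + (12 + 6*(1/18) + 6*(1/18)²)) = -104*(21 + (12 + ⅓ + 6*(1/324))) = -104*(21 + (12 + ⅓ + 1/54)) = -104*(21 + 667/54) = -104*1801/54 = -93652/27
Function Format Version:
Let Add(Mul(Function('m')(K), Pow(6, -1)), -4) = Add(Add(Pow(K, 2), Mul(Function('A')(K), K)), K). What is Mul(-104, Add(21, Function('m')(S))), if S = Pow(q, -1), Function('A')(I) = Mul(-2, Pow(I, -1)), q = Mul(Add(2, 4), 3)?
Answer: Rational(-93652, 27) ≈ -3468.6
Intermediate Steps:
q = 18 (q = Mul(6, 3) = 18)
S = Rational(1, 18) (S = Pow(18, -1) = Rational(1, 18) ≈ 0.055556)
Function('m')(K) = Add(12, Mul(6, K), Mul(6, Pow(K, 2))) (Function('m')(K) = Add(24, Mul(6, Add(Add(Pow(K, 2), Mul(Mul(-2, Pow(K, -1)), K)), K))) = Add(24, Mul(6, Add(Add(Pow(K, 2), -2), K))) = Add(24, Mul(6, Add(Add(-2, Pow(K, 2)), K))) = Add(24, Mul(6, Add(-2, K, Pow(K, 2)))) = Add(24, Add(-12, Mul(6, K), Mul(6, Pow(K, 2)))) = Add(12, Mul(6, K), Mul(6, Pow(K, 2))))
Mul(-104, Add(21, Function('m')(S))) = Mul(-104, Add(21, Add(12, Mul(6, Rational(1, 18)), Mul(6, Pow(Rational(1, 18), 2))))) = Mul(-104, Add(21, Add(12, Rational(1, 3), Mul(6, Rational(1, 324))))) = Mul(-104, Add(21, Add(12, Rational(1, 3), Rational(1, 54)))) = Mul(-104, Add(21, Rational(667, 54))) = Mul(-104, Rational(1801, 54)) = Rational(-93652, 27)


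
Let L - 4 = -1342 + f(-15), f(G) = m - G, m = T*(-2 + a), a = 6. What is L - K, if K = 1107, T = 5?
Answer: -2410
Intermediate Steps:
m = 20 (m = 5*(-2 + 6) = 5*4 = 20)
f(G) = 20 - G
L = -1303 (L = 4 + (-1342 + (20 - 1*(-15))) = 4 + (-1342 + (20 + 15)) = 4 + (-1342 + 35) = 4 - 1307 = -1303)
L - K = -1303 - 1*1107 = -1303 - 1107 = -2410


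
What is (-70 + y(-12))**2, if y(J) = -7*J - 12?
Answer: 4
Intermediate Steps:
y(J) = -12 - 7*J
(-70 + y(-12))**2 = (-70 + (-12 - 7*(-12)))**2 = (-70 + (-12 + 84))**2 = (-70 + 72)**2 = 2**2 = 4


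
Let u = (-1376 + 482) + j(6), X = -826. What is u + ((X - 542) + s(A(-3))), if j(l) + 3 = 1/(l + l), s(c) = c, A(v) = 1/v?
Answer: -9061/4 ≈ -2265.3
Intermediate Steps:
j(l) = -3 + 1/(2*l) (j(l) = -3 + 1/(l + l) = -3 + 1/(2*l))
u = -10763/12 (u = (-1376 + 482) + (-3 + (½)/6) = -894 + (-3 + (½)*(⅙)) = -894 + (-3 + 1/12) = -894 - 35/12 = -10763/12 ≈ -896.92)
u + ((X - 542) + s(A(-3))) = -10763/12 + ((-826 - 542) + 1/(-3)) = -10763/12 + (-1368 - ⅓) = -10763/12 - 4105/3 = -9061/4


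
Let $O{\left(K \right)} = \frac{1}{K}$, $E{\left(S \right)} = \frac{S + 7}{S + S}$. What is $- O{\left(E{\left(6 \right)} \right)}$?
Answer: $- \frac{12}{13} \approx -0.92308$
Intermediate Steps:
$E{\left(S \right)} = \frac{7 + S}{2 S}$
$- O{\left(E{\left(6 \right)} \right)} = - \frac{1}{\frac{1}{2} \cdot \frac{1}{6} \left(7 + 6\right)} = - \frac{1}{\frac{1}{2} \cdot \frac{1}{6} \cdot 13} = - \frac{1}{\frac{13}{12}} = \left(-1\right) \frac{12}{13} = - \frac{12}{13}$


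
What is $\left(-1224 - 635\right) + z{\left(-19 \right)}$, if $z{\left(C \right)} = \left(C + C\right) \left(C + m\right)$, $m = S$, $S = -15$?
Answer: $-567$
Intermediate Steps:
$m = -15$
$z{\left(C \right)} = 2 C \left(-15 + C\right)$ ($z{\left(C \right)} = \left(C + C\right) \left(C - 15\right) = 2 C \left(-15 + C\right)$)
$\left(-1224 - 635\right) + z{\left(-19 \right)} = \left(-1224 - 635\right) + 2 \left(-19\right) \left(-15 - 19\right) = -1859 + 2 \left(-19\right) \left(-34\right) = -1859 + 1292 = -567$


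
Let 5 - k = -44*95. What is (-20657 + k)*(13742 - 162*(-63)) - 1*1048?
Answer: -394472504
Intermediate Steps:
k = 4185 (k = 5 - (-44)*95 = 5 - 1*(-4180) = 5 + 4180 = 4185)
(-20657 + k)*(13742 - 162*(-63)) - 1*1048 = (-20657 + 4185)*(13742 - 162*(-63)) - 1*1048 = -16472*(13742 + 10206) - 1048 = -16472*23948 - 1048 = -394471456 - 1048 = -394472504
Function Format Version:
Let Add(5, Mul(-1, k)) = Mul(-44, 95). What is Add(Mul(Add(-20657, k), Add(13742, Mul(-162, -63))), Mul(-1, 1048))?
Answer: -394472504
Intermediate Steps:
k = 4185 (k = Add(5, Mul(-1, Mul(-44, 95))) = Add(5, Mul(-1, -4180)) = Add(5, 4180) = 4185)
Add(Mul(Add(-20657, k), Add(13742, Mul(-162, -63))), Mul(-1, 1048)) = Add(Mul(Add(-20657, 4185), Add(13742, Mul(-162, -63))), Mul(-1, 1048)) = Add(Mul(-16472, Add(13742, 10206)), -1048) = Add(Mul(-16472, 23948), -1048) = Add(-394471456, -1048) = -394472504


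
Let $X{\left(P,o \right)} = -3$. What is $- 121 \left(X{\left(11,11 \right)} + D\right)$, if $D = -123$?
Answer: $15246$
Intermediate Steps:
$- 121 \left(X{\left(11,11 \right)} + D\right) = - 121 \left(-3 - 123\right) = \left(-121\right) \left(-126\right) = 15246$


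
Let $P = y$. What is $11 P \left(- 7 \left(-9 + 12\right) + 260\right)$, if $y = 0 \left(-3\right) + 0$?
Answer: $0$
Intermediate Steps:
$y = 0$ ($y = 0 + 0 = 0$)
$P = 0$
$11 P \left(- 7 \left(-9 + 12\right) + 260\right) = 11 \cdot 0 \left(- 7 \left(-9 + 12\right) + 260\right) = 0 \left(\left(-7\right) 3 + 260\right) = 0 \left(-21 + 260\right) = 0 \cdot 239 = 0$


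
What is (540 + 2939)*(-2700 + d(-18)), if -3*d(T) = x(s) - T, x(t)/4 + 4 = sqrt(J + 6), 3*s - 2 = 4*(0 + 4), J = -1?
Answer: -28186858/3 - 13916*sqrt(5)/3 ≈ -9.4060e+6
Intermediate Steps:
s = 6 (s = 2/3 + (4*(0 + 4))/3 = 2/3 + (4*4)/3 = 2/3 + (1/3)*16 = 2/3 + 16/3 = 6)
x(t) = -16 + 4*sqrt(5) (x(t) = -16 + 4*sqrt(-1 + 6) = -16 + 4*sqrt(5))
d(T) = 16/3 - 4*sqrt(5)/3 + T/3 (d(T) = -((-16 + 4*sqrt(5)) - T)/3 = -(-16 - T + 4*sqrt(5))/3 = 16/3 - 4*sqrt(5)/3 + T/3)
(540 + 2939)*(-2700 + d(-18)) = (540 + 2939)*(-2700 + (16/3 - 4*sqrt(5)/3 + (1/3)*(-18))) = 3479*(-2700 + (16/3 - 4*sqrt(5)/3 - 6)) = 3479*(-2700 + (-2/3 - 4*sqrt(5)/3)) = 3479*(-8102/3 - 4*sqrt(5)/3) = -28186858/3 - 13916*sqrt(5)/3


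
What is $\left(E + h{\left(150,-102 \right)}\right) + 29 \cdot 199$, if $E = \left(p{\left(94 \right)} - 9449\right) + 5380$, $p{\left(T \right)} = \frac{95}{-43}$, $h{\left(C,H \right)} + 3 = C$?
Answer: $\frac{79412}{43} \approx 1846.8$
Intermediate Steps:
$h{\left(C,H \right)} = -3 + C$
$p{\left(T \right)} = - \frac{95}{43}$ ($p{\left(T \right)} = 95 \left(- \frac{1}{43}\right) = - \frac{95}{43}$)
$E = - \frac{175062}{43}$ ($E = \left(- \frac{95}{43} - 9449\right) + 5380 = - \frac{406402}{43} + 5380 = - \frac{175062}{43} \approx -4071.2$)
$\left(E + h{\left(150,-102 \right)}\right) + 29 \cdot 199 = \left(- \frac{175062}{43} + \left(-3 + 150\right)\right) + 29 \cdot 199 = \left(- \frac{175062}{43} + 147\right) + 5771 = - \frac{168741}{43} + 5771 = \frac{79412}{43}$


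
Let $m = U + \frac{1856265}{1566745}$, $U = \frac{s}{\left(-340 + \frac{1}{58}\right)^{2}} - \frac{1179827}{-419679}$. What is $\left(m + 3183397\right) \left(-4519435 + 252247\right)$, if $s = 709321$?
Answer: $- \frac{60819823573430115212949666548}{4477248441449511} \approx -1.3584 \cdot 10^{13}$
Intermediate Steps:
$U = \frac{162242467032647}{18131949590391}$ ($U = \frac{709321}{\left(-340 + \frac{1}{58}\right)^{2}} - \frac{1179827}{-419679} = \frac{709321}{\left(-340 + \frac{1}{58}\right)^{2}} - - \frac{1179827}{419679} = \frac{709321}{\left(- \frac{19719}{58}\right)^{2}} + \frac{1179827}{419679} = \frac{709321}{\frac{388838961}{3364}} + \frac{1179827}{419679} = 709321 \cdot \frac{3364}{388838961} + \frac{1179827}{419679} = \frac{2386155844}{388838961} + \frac{1179827}{419679} = \frac{162242467032647}{18131949590391} \approx 8.9479$)
$m = \frac{1224894797521156058}{120885707919136797}$ ($m = \frac{162242467032647}{18131949590391} + \frac{1856265}{1566745} = \frac{162242467032647}{18131949590391} + 1856265 \cdot \frac{1}{1566745} = \frac{162242467032647}{18131949590391} + \frac{7899}{6667} = \frac{1224894797521156058}{120885707919136797} \approx 10.133$)
$\left(m + 3183397\right) \left(-4519435 + 252247\right) = \left(\frac{1224894797521156058}{120885707919136797} + 3183397\right) \left(-4519435 + 252247\right) = \frac{384828424827453843315467}{120885707919136797} \left(-4267188\right) = - \frac{60819823573430115212949666548}{4477248441449511}$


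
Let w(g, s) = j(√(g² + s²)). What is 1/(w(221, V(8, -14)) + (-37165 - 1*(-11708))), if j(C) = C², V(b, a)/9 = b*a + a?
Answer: 1/1309340 ≈ 7.6374e-7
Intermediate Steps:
V(b, a) = 9*a + 9*a*b (V(b, a) = 9*(b*a + a) = 9*(a*b + a) = 9*(a + a*b) = 9*a + 9*a*b)
w(g, s) = g² + s² (w(g, s) = (√(g² + s²))² = g² + s²)
1/(w(221, V(8, -14)) + (-37165 - 1*(-11708))) = 1/((221² + (9*(-14)*(1 + 8))²) + (-37165 - 1*(-11708))) = 1/((48841 + (9*(-14)*9)²) + (-37165 + 11708)) = 1/((48841 + (-1134)²) - 25457) = 1/((48841 + 1285956) - 25457) = 1/(1334797 - 25457) = 1/1309340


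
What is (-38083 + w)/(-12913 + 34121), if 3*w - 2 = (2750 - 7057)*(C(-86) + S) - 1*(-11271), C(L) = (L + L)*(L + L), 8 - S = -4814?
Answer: -74144809/31812 ≈ -2330.7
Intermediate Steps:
S = 4822 (S = 8 - 1*(-4814) = 8 + 4814 = 4822)
C(L) = 4*L**2 (C(L) = (2*L)*(2*L) = 4*L**2)
w = -148175369/3 (w = 2/3 + ((2750 - 7057)*(4*(-86)**2 + 4822) - 1*(-11271))/3 = 2/3 + (-4307*(4*7396 + 4822) + 11271)/3 = 2/3 + (-4307*(29584 + 4822) + 11271)/3 = 2/3 + (-4307*34406 + 11271)/3 = 2/3 + (-148186642 + 11271)/3 = 2/3 + (1/3)*(-148175371) = 2/3 - 148175371/3 = -148175369/3 ≈ -4.9392e+7)
(-38083 + w)/(-12913 + 34121) = (-38083 - 148175369/3)/(-12913 + 34121) = -148289618/3/21208 = -148289618/3*1/21208 = -74144809/31812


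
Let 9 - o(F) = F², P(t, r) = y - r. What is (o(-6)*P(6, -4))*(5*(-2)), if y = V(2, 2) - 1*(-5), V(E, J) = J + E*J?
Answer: 4050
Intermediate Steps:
y = 11 (y = 2*(1 + 2) - 1*(-5) = 2*3 + 5 = 6 + 5 = 11)
P(t, r) = 11 - r
o(F) = 9 - F²
(o(-6)*P(6, -4))*(5*(-2)) = ((9 - 1*(-6)²)*(11 - 1*(-4)))*(5*(-2)) = ((9 - 1*36)*(11 + 4))*(-10) = ((9 - 36)*15)*(-10) = -27*15*(-10) = -405*(-10) = 4050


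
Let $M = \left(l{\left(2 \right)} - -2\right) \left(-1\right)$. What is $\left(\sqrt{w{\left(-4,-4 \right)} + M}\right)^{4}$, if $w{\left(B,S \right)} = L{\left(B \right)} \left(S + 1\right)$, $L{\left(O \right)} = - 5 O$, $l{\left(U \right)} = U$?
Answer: $4096$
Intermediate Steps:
$w{\left(B,S \right)} = - 5 B \left(1 + S\right)$ ($w{\left(B,S \right)} = - 5 B \left(S + 1\right) = - 5 B \left(1 + S\right)$)
$M = -4$ ($M = \left(2 - -2\right) \left(-1\right) = \left(2 + 2\right) \left(-1\right) = 4 \left(-1\right) = -4$)
$\left(\sqrt{w{\left(-4,-4 \right)} + M}\right)^{4} = \left(\sqrt{\left(-5\right) \left(-4\right) \left(1 - 4\right) - 4}\right)^{4} = \left(\sqrt{\left(-5\right) \left(-4\right) \left(-3\right) - 4}\right)^{4} = \left(\sqrt{-60 - 4}\right)^{4} = \left(\sqrt{-64}\right)^{4} = \left(8 i\right)^{4} = 4096$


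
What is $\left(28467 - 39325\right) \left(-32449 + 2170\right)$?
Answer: $328769382$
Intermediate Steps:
$\left(28467 - 39325\right) \left(-32449 + 2170\right) = \left(-10858\right) \left(-30279\right) = 328769382$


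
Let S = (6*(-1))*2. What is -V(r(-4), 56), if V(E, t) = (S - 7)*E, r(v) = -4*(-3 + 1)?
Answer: 152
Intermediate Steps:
S = -12 (S = -6*2 = -12)
r(v) = 8 (r(v) = -4*(-2) = 8)
V(E, t) = -19*E (V(E, t) = (-12 - 7)*E = -19*E)
-V(r(-4), 56) = -(-19)*8 = -1*(-152) = 152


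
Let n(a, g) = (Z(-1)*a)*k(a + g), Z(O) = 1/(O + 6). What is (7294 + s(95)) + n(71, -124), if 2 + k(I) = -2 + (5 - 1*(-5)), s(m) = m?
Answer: 37371/5 ≈ 7474.2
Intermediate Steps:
Z(O) = 1/(6 + O)
k(I) = 6 (k(I) = -2 + (-2 + (5 - 1*(-5))) = -2 + (-2 + (5 + 5)) = -2 + (-2 + 10) = -2 + 8 = 6)
n(a, g) = 6*a/5 (n(a, g) = (a/(6 - 1))*6 = (a/5)*6 = 6*a/5)
(7294 + s(95)) + n(71, -124) = (7294 + 95) + (6/5)*71 = 7389 + 426/5 = 37371/5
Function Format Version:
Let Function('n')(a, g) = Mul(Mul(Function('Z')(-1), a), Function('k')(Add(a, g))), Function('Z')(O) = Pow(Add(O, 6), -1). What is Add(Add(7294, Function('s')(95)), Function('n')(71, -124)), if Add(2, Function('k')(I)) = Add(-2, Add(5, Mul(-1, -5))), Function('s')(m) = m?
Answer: Rational(37371, 5) ≈ 7474.2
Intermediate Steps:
Function('Z')(O) = Pow(Add(6, O), -1)
Function('k')(I) = 6 (Function('k')(I) = Add(-2, Add(-2, Add(5, Mul(-1, -5)))) = Add(-2, Add(-2, Add(5, 5))) = Add(-2, Add(-2, 10)) = Add(-2, 8) = 6)
Function('n')(a, g) = Mul(Rational(6, 5), a) (Function('n')(a, g) = Mul(Mul(Pow(Add(6, -1), -1), a), 6) = Mul(Mul(Pow(5, -1), a), 6) = Mul(Mul(Rational(1, 5), a), 6) = Mul(Rational(6, 5), a))
Add(Add(7294, Function('s')(95)), Function('n')(71, -124)) = Add(Add(7294, 95), Mul(Rational(6, 5), 71)) = Add(7389, Rational(426, 5)) = Rational(37371, 5)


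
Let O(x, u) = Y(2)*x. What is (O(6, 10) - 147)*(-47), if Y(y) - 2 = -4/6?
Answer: 6533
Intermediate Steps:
Y(y) = 4/3 (Y(y) = 2 - 4/6 = 2 - 4*1/6 = 2 - 2/3 = 4/3)
O(x, u) = 4*x/3
(O(6, 10) - 147)*(-47) = ((4/3)*6 - 147)*(-47) = (8 - 147)*(-47) = -139*(-47) = 6533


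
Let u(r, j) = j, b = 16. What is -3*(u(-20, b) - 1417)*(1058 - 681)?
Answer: 1584531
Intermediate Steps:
-3*(u(-20, b) - 1417)*(1058 - 681) = -3*(16 - 1417)*(1058 - 681) = -(-4203)*377 = -3*(-528177) = 1584531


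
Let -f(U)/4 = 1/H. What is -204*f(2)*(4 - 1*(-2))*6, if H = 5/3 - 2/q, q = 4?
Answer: 176256/7 ≈ 25179.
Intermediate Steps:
H = 7/6 (H = 5/3 - 2/4 = 5*(⅓) - 2*¼ = 5/3 - ½ = 7/6 ≈ 1.1667)
f(U) = -24/7 (f(U) = -4/7/6 = -4*6/7 = -24/7)
-204*f(2)*(4 - 1*(-2))*6 = -204*(-24*(4 - 1*(-2))/7)*6 = -204*(-24*(4 + 2)/7)*6 = -204*(-24/7*6)*6 = -(-29376)*6/7 = -204*(-864/7) = 176256/7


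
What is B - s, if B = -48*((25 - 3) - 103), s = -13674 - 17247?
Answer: 34809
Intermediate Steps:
s = -30921
B = 3888 (B = -48*(22 - 103) = -48*(-81) = 3888)
B - s = 3888 - 1*(-30921) = 3888 + 30921 = 34809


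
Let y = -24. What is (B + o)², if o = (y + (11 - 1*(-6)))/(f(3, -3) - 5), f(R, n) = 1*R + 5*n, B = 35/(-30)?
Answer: 5929/10404 ≈ 0.56988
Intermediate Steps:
B = -7/6 (B = 35*(-1/30) = -7/6 ≈ -1.1667)
f(R, n) = R + 5*n
o = 7/17 (o = (-24 + (11 - 1*(-6)))/((3 + 5*(-3)) - 5) = (-24 + (11 + 6))/((3 - 15) - 5) = (-24 + 17)/(-12 - 5) = -7/(-17) = -7*(-1/17) = 7/17 ≈ 0.41176)
(B + o)² = (-7/6 + 7/17)² = (-77/102)² = 5929/10404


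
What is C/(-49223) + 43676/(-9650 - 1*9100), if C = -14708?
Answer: -937044374/461465625 ≈ -2.0306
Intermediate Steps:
C/(-49223) + 43676/(-9650 - 1*9100) = -14708/(-49223) + 43676/(-9650 - 1*9100) = -14708*(-1/49223) + 43676/(-9650 - 9100) = 14708/49223 + 43676/(-18750) = 14708/49223 + 43676*(-1/18750) = 14708/49223 - 21838/9375 = -937044374/461465625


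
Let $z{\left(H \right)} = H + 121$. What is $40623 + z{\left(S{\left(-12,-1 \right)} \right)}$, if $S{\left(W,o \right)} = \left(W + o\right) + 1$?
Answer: $40732$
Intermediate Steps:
$S{\left(W,o \right)} = 1 + W + o$
$z{\left(H \right)} = 121 + H$
$40623 + z{\left(S{\left(-12,-1 \right)} \right)} = 40623 + \left(121 - 12\right) = 40623 + 109 = 40732$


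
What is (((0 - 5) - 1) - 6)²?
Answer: 144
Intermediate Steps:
(((0 - 5) - 1) - 6)² = ((-5 - 1) - 6)² = (-6 - 6)² = (-12)² = 144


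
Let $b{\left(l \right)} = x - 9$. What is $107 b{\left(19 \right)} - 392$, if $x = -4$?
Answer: $-1783$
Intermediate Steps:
$b{\left(l \right)} = -13$ ($b{\left(l \right)} = -4 - 9 = -13$)
$107 b{\left(19 \right)} - 392 = 107 \left(-13\right) - 392 = -1391 - 392 = -1783$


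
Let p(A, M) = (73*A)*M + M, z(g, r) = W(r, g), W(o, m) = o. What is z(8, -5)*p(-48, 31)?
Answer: 542965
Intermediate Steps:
z(g, r) = r
p(A, M) = M + 73*A*M (p(A, M) = 73*A*M + M = M + 73*A*M)
z(8, -5)*p(-48, 31) = -155*(1 + 73*(-48)) = -155*(1 - 3504) = -155*(-3503) = -5*(-108593) = 542965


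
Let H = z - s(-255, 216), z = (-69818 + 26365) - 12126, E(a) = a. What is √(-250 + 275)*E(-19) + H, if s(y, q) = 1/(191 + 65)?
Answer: -14252545/256 ≈ -55674.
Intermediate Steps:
s(y, q) = 1/256
z = -55579 (z = -43453 - 12126 = -55579)
H = -14228225/256 (H = -55579 - 1*1/256 = -55579 - 1/256 = -14228225/256 ≈ -55579.)
√(-250 + 275)*E(-19) + H = √(-250 + 275)*(-19) - 14228225/256 = √25*(-19) - 14228225/256 = 5*(-19) - 14228225/256 = -95 - 14228225/256 = -14252545/256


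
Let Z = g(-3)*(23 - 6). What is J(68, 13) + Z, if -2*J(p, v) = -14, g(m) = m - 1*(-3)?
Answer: 7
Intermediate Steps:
g(m) = 3 + m (g(m) = m + 3 = 3 + m)
J(p, v) = 7 (J(p, v) = -½*(-14) = 7)
Z = 0 (Z = (3 - 3)*(23 - 6) = 0*17 = 0)
J(68, 13) + Z = 7 + 0 = 7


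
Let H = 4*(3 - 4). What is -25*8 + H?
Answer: -204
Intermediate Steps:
H = -4 (H = 4*(-1) = -4)
-25*8 + H = -25*8 - 4 = -200 - 4 = -204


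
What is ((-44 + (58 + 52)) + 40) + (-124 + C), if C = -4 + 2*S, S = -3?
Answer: -28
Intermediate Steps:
C = -10 (C = -4 + 2*(-3) = -4 - 6 = -10)
((-44 + (58 + 52)) + 40) + (-124 + C) = ((-44 + (58 + 52)) + 40) + (-124 - 10) = ((-44 + 110) + 40) - 134 = (66 + 40) - 134 = 106 - 134 = -28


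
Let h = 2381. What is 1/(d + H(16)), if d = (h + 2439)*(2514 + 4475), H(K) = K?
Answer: 1/33686996 ≈ 2.9685e-8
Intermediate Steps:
d = 33686980 (d = (2381 + 2439)*(2514 + 4475) = 4820*6989 = 33686980)
1/(d + H(16)) = 1/(33686980 + 16) = 1/33686996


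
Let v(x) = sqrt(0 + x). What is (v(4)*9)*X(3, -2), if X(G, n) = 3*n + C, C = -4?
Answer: -180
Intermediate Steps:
v(x) = sqrt(x)
X(G, n) = -4 + 3*n (X(G, n) = 3*n - 4 = -4 + 3*n)
(v(4)*9)*X(3, -2) = (sqrt(4)*9)*(-4 + 3*(-2)) = (2*9)*(-4 - 6) = 18*(-10) = -180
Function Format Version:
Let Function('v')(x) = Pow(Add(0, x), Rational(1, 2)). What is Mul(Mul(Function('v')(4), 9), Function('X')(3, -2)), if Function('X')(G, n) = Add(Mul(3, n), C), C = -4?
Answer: -180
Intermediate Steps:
Function('v')(x) = Pow(x, Rational(1, 2))
Function('X')(G, n) = Add(-4, Mul(3, n)) (Function('X')(G, n) = Add(Mul(3, n), -4) = Add(-4, Mul(3, n)))
Mul(Mul(Function('v')(4), 9), Function('X')(3, -2)) = Mul(Mul(Pow(4, Rational(1, 2)), 9), Add(-4, Mul(3, -2))) = Mul(Mul(2, 9), Add(-4, -6)) = Mul(18, -10) = -180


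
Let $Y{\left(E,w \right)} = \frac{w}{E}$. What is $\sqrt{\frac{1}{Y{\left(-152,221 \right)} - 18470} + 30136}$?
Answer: $\frac{8 \sqrt{3711888920319231}}{2807661} \approx 173.6$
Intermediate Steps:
$\sqrt{\frac{1}{Y{\left(-152,221 \right)} - 18470} + 30136} = \sqrt{\frac{1}{\frac{221}{-152} - 18470} + 30136} = \sqrt{\frac{1}{221 \left(- \frac{1}{152}\right) - 18470} + 30136} = \sqrt{\frac{1}{- \frac{221}{152} - 18470} + 30136} = \sqrt{\frac{1}{- \frac{2807661}{152}} + 30136} = \sqrt{- \frac{152}{2807661} + 30136} = \sqrt{\frac{84611671744}{2807661}} = \frac{8 \sqrt{3711888920319231}}{2807661}$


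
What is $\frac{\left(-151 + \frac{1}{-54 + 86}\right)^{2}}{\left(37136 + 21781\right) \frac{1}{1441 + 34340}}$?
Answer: $\frac{278359017047}{20110336} \approx 13842.0$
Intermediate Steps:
$\frac{\left(-151 + \frac{1}{-54 + 86}\right)^{2}}{\left(37136 + 21781\right) \frac{1}{1441 + 34340}} = \frac{\left(-151 + \frac{1}{32}\right)^{2}}{58917 \cdot \frac{1}{35781}} = \frac{\left(- \frac{4831}{32}\right)^{2}}{\frac{19639}{11927}} = \frac{23338561}{1024} \cdot \frac{11927}{19639} = \frac{278359017047}{20110336}$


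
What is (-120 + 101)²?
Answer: 361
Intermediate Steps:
(-120 + 101)² = (-19)² = 361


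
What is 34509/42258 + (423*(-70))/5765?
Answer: -70154333/16241158 ≈ -4.3195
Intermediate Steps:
34509/42258 + (423*(-70))/5765 = 34509*(1/42258) - 29610*1/5765 = 11503/14086 - 5922/1153 = -70154333/16241158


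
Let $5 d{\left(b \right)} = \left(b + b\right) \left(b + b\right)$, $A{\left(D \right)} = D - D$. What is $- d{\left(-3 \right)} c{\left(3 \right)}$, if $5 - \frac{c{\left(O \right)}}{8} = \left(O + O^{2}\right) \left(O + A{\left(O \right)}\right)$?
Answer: $\frac{8928}{5} \approx 1785.6$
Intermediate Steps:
$A{\left(D \right)} = 0$
$d{\left(b \right)} = \frac{4 b^{2}}{5}$ ($d{\left(b \right)} = \frac{\left(b + b\right) \left(b + b\right)}{5} = \frac{2 b 2 b}{5} = \frac{4 b^{2}}{5}$)
$c{\left(O \right)} = 40 - 8 O \left(O + O^{2}\right)$ ($c{\left(O \right)} = 40 - 8 \left(O + O^{2}\right) \left(O + 0\right) = 40 - 8 \left(O + O^{2}\right) O = 40 - 8 O \left(O + O^{2}\right)$)
$- d{\left(-3 \right)} c{\left(3 \right)} = - \frac{4 \left(-3\right)^{2}}{5} \left(40 - 8 \cdot 3^{2} - 8 \cdot 3^{3}\right) = - \frac{4 \cdot 9}{5} \left(40 - 72 - 216\right) = \left(-1\right) \frac{36}{5} \left(40 - 72 - 216\right) = \left(- \frac{36}{5}\right) \left(-248\right) = \frac{8928}{5}$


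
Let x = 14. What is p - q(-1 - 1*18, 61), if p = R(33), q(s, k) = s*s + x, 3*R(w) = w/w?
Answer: -1124/3 ≈ -374.67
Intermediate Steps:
R(w) = 1/3 (R(w) = (w/w)/3 = (1/3)*1 = 1/3)
q(s, k) = 14 + s**2 (q(s, k) = s*s + 14 = s**2 + 14 = 14 + s**2)
p = 1/3 ≈ 0.33333
p - q(-1 - 1*18, 61) = 1/3 - (14 + (-1 - 1*18)**2) = 1/3 - (14 + (-1 - 18)**2) = 1/3 - (14 + (-19)**2) = 1/3 - (14 + 361) = 1/3 - 1*375 = 1/3 - 375 = -1124/3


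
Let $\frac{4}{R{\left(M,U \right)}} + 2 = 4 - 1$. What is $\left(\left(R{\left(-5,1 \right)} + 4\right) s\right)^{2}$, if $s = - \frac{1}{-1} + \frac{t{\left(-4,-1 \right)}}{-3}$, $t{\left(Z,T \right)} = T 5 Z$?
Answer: $\frac{18496}{9} \approx 2055.1$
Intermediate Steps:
$t{\left(Z,T \right)} = 5 T Z$
$R{\left(M,U \right)} = 4$ ($R{\left(M,U \right)} = \frac{4}{-2 + \left(4 - 1\right)} = \frac{4}{-2 + 3} = \frac{4}{1} = 4 \cdot 1 = 4$)
$s = - \frac{17}{3}$ ($s = - \frac{1}{-1} + \frac{5 \left(-1\right) \left(-4\right)}{-3} = \left(-1\right) \left(-1\right) + 20 \left(- \frac{1}{3}\right) = 1 - \frac{20}{3} = - \frac{17}{3} \approx -5.6667$)
$\left(\left(R{\left(-5,1 \right)} + 4\right) s\right)^{2} = \left(\left(4 + 4\right) \left(- \frac{17}{3}\right)\right)^{2} = \left(8 \left(- \frac{17}{3}\right)\right)^{2} = \left(- \frac{136}{3}\right)^{2} = \frac{18496}{9}$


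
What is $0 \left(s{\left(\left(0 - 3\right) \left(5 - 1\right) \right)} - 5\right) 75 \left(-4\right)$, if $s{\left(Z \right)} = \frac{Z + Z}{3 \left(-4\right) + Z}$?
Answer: $0$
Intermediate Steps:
$s{\left(Z \right)} = \frac{2 Z}{-12 + Z}$
$0 \left(s{\left(\left(0 - 3\right) \left(5 - 1\right) \right)} - 5\right) 75 \left(-4\right) = 0 \left(\frac{2 \left(0 - 3\right) \left(5 - 1\right)}{-12 + \left(0 - 3\right) \left(5 - 1\right)} - 5\right) 75 \left(-4\right) = 0 \left(\frac{2 \left(\left(-3\right) 4\right)}{-12 - 12} - 5\right) 75 \left(-4\right) = 0 \left(2 \left(-12\right) \frac{1}{-12 - 12} - 5\right) 75 \left(-4\right) = 0 \left(2 \left(-12\right) \frac{1}{-24} - 5\right) 75 \left(-4\right) = 0 \left(2 \left(-12\right) \left(- \frac{1}{24}\right) - 5\right) 75 \left(-4\right) = 0 \left(1 - 5\right) 75 \left(-4\right) = 0 \left(-4\right) 75 \left(-4\right) = 0 \cdot 75 \left(-4\right) = 0 \left(-4\right) = 0$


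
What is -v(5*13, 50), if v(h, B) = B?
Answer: -50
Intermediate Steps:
-v(5*13, 50) = -1*50 = -50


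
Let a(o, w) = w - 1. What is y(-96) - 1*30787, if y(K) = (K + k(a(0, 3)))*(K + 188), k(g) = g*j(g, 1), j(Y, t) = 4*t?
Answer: -38883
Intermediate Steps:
a(o, w) = -1 + w
k(g) = 4*g (k(g) = g*(4*1) = g*4 = 4*g)
y(K) = (8 + K)*(188 + K) (y(K) = (K + 4*(-1 + 3))*(K + 188) = (K + 4*2)*(188 + K) = (K + 8)*(188 + K) = (8 + K)*(188 + K))
y(-96) - 1*30787 = (1504 + (-96)² + 196*(-96)) - 1*30787 = (1504 + 9216 - 18816) - 30787 = -8096 - 30787 = -38883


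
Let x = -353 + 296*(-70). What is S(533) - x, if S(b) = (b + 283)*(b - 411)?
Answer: 120625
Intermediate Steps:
S(b) = (-411 + b)*(283 + b) (S(b) = (283 + b)*(-411 + b) = (-411 + b)*(283 + b))
x = -21073 (x = -353 - 20720 = -21073)
S(533) - x = (-116313 + 533**2 - 128*533) - 1*(-21073) = (-116313 + 284089 - 68224) + 21073 = 99552 + 21073 = 120625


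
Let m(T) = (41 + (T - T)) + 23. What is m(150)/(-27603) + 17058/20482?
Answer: 234770563/282682323 ≈ 0.83051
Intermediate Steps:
m(T) = 64 (m(T) = (41 + 0) + 23 = 41 + 23 = 64)
m(150)/(-27603) + 17058/20482 = 64/(-27603) + 17058/20482 = 64*(-1/27603) + 17058*(1/20482) = -64/27603 + 8529/10241 = 234770563/282682323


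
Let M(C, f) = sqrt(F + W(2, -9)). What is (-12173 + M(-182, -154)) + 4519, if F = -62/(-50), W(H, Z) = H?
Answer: -38261/5 ≈ -7652.2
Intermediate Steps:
F = 31/25 (F = -62*(-1/50) = 31/25 ≈ 1.2400)
M(C, f) = 9/5 (M(C, f) = sqrt(31/25 + 2) = sqrt(81/25) = 9/5)
(-12173 + M(-182, -154)) + 4519 = (-12173 + 9/5) + 4519 = -60856/5 + 4519 = -38261/5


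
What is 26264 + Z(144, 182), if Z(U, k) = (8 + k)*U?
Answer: 53624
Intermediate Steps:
Z(U, k) = U*(8 + k)
26264 + Z(144, 182) = 26264 + 144*(8 + 182) = 26264 + 144*190 = 26264 + 27360 = 53624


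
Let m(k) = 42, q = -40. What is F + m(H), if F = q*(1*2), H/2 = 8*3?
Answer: -38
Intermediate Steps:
H = 48 (H = 2*(8*3) = 2*24 = 48)
F = -80 (F = -40*2 = -80)
F + m(H) = -80 + 42 = -38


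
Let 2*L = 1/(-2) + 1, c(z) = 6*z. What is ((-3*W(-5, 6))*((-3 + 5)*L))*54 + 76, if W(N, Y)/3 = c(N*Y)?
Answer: 43816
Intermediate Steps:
L = ¼ (L = (1/(-2) + 1)/2 = (-½ + 1)/2 = (½)*(½) = ¼ ≈ 0.25000)
W(N, Y) = 18*N*Y (W(N, Y) = 3*(6*(N*Y)) = 3*(6*N*Y) = 18*N*Y)
((-3*W(-5, 6))*((-3 + 5)*L))*54 + 76 = ((-54*(-5)*6)*((-3 + 5)*(¼)))*54 + 76 = ((-3*(-540))*(2*(¼)))*54 + 76 = (1620*(½))*54 + 76 = 810*54 + 76 = 43740 + 76 = 43816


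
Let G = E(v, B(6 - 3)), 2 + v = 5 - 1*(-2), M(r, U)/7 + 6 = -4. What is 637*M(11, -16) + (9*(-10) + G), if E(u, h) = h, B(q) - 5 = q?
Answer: -44672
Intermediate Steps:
M(r, U) = -70 (M(r, U) = -42 + 7*(-4) = -42 - 28 = -70)
B(q) = 5 + q
v = 5 (v = -2 + (5 - 1*(-2)) = -2 + (5 + 2) = -2 + 7 = 5)
G = 8 (G = 5 + (6 - 3) = 5 + 3 = 8)
637*M(11, -16) + (9*(-10) + G) = 637*(-70) + (9*(-10) + 8) = -44590 + (-90 + 8) = -44590 - 82 = -44672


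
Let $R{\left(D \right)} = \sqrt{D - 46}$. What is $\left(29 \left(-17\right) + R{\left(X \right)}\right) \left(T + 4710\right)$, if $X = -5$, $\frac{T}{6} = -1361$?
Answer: $1703808 - 3456 i \sqrt{51} \approx 1.7038 \cdot 10^{6} - 24681.0 i$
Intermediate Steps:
$T = -8166$ ($T = 6 \left(-1361\right) = -8166$)
$R{\left(D \right)} = \sqrt{-46 + D}$
$\left(29 \left(-17\right) + R{\left(X \right)}\right) \left(T + 4710\right) = \left(29 \left(-17\right) + \sqrt{-46 - 5}\right) \left(-8166 + 4710\right) = \left(-493 + \sqrt{-51}\right) \left(-3456\right) = \left(-493 + i \sqrt{51}\right) \left(-3456\right) = 1703808 - 3456 i \sqrt{51}$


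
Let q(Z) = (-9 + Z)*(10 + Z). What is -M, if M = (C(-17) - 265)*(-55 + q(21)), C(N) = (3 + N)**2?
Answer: 21873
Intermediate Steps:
M = -21873 (M = ((3 - 17)**2 - 265)*(-55 + (-90 + 21 + 21**2)) = ((-14)**2 - 265)*(-55 + (-90 + 21 + 441)) = (196 - 265)*(-55 + 372) = -69*317 = -21873)
-M = -1*(-21873) = 21873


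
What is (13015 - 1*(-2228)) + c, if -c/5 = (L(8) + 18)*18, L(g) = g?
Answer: 12903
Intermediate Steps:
c = -2340 (c = -5*(8 + 18)*18 = -130*18 = -5*468 = -2340)
(13015 - 1*(-2228)) + c = (13015 - 1*(-2228)) - 2340 = (13015 + 2228) - 2340 = 15243 - 2340 = 12903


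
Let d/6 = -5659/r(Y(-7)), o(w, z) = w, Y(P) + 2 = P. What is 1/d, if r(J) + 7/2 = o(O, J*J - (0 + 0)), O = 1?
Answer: 5/67908 ≈ 7.3629e-5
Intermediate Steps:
Y(P) = -2 + P
r(J) = -5/2 (r(J) = -7/2 + 1 = -5/2)
d = 67908/5 (d = 6*(-5659/(-5/2)) = 6*(-5659*(-⅖)) = 6*(11318/5) = 67908/5 ≈ 13582.)
1/d = 1/(67908/5) = 5/67908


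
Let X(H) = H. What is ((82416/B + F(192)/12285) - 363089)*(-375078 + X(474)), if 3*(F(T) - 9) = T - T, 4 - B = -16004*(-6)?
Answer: 297118456803875968/2184455 ≈ 1.3601e+11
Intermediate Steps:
B = -96020 (B = 4 - (-16004)*(-6) = 4 - 1*96024 = 4 - 96024 = -96020)
F(T) = 9 (F(T) = 9 + (T - T)/3 = 9 + (⅓)*0 = 9 + 0 = 9)
((82416/B + F(192)/12285) - 363089)*(-375078 + X(474)) = ((82416/(-96020) + 9/12285) - 363089)*(-375078 + 474) = ((82416*(-1/96020) + 9*(1/12285)) - 363089)*(-374604) = ((-20604/24005 + 1/1365) - 363089)*(-374604) = (-5620091/6553365 - 363089)*(-374604) = -2379460364576/6553365*(-374604) = 297118456803875968/2184455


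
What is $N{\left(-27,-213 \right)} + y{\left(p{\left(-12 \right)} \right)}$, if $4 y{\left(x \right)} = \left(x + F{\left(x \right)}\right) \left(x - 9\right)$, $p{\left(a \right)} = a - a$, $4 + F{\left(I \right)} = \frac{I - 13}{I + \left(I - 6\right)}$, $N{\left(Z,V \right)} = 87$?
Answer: $\frac{729}{8} \approx 91.125$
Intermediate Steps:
$F{\left(I \right)} = -4 + \frac{-13 + I}{-6 + 2 I}$ ($F{\left(I \right)} = -4 + \frac{I - 13}{I + \left(I - 6\right)} = -4 + \frac{-13 + I}{I + \left(-6 + I\right)} = -4 + \frac{-13 + I}{-6 + 2 I}$)
$p{\left(a \right)} = 0$
$y{\left(x \right)} = \frac{\left(-9 + x\right) \left(x + \frac{11 - 7 x}{2 \left(-3 + x\right)}\right)}{4}$ ($y{\left(x \right)} = \frac{\left(x + \frac{11 - 7 x}{2 \left(-3 + x\right)}\right) \left(x - 9\right)}{4} = \frac{\left(x + \frac{11 - 7 x}{2 \left(-3 + x\right)}\right) \left(-9 + x\right)}{4} = \frac{\left(-9 + x\right) \left(x + \frac{11 - 7 x}{2 \left(-3 + x\right)}\right)}{4}$)
$N{\left(-27,-213 \right)} + y{\left(p{\left(-12 \right)} \right)} = 87 + \frac{-99 - 31 \cdot 0^{2} + 2 \cdot 0^{3} + 128 \cdot 0}{8 \left(-3 + 0\right)} = 87 + \frac{-99 - 0 + 2 \cdot 0 + 0}{8 \left(-3\right)} = 87 + \frac{1}{8} \left(- \frac{1}{3}\right) \left(-99 + 0 + 0 + 0\right) = 87 + \frac{1}{8} \left(- \frac{1}{3}\right) \left(-99\right) = 87 + \frac{33}{8} = \frac{729}{8}$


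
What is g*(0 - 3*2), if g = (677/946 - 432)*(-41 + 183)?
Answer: 173805870/473 ≈ 3.6745e+5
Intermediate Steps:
g = -28967645/473 (g = (677*(1/946) - 432)*142 = (677/946 - 432)*142 = -407995/946*142 = -28967645/473 ≈ -61242.)
g*(0 - 3*2) = -28967645*(0 - 3*2)/473 = -28967645*(0 - 6)/473 = -28967645/473*(-6) = 173805870/473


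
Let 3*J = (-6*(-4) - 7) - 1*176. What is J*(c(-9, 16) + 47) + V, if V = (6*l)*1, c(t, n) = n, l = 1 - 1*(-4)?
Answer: -3309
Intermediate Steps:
l = 5 (l = 1 + 4 = 5)
V = 30 (V = (6*5)*1 = 30*1 = 30)
J = -53 (J = ((-6*(-4) - 7) - 1*176)/3 = ((24 - 7) - 176)/3 = (17 - 176)/3 = (⅓)*(-159) = -53)
J*(c(-9, 16) + 47) + V = -53*(16 + 47) + 30 = -53*63 + 30 = -3339 + 30 = -3309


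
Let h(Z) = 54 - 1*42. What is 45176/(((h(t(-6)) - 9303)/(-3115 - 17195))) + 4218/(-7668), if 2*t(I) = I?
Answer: 390863285369/3957966 ≈ 98754.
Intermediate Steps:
t(I) = I/2
h(Z) = 12 (h(Z) = 54 - 42 = 12)
45176/(((h(t(-6)) - 9303)/(-3115 - 17195))) + 4218/(-7668) = 45176/(((12 - 9303)/(-3115 - 17195))) + 4218/(-7668) = 45176/((-9291/(-20310))) + 4218*(-1/7668) = 45176/((-9291*(-1/20310))) - 703/1278 = 45176/(3097/6770) - 703/1278 = 45176*(6770/3097) - 703/1278 = 305841520/3097 - 703/1278 = 390863285369/3957966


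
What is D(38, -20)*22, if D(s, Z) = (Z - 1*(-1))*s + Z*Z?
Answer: -7084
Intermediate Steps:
D(s, Z) = Z² + s*(1 + Z) (D(s, Z) = (Z + 1)*s + Z² = (1 + Z)*s + Z² = s*(1 + Z) + Z² = Z² + s*(1 + Z))
D(38, -20)*22 = (38 + (-20)² - 20*38)*22 = (38 + 400 - 760)*22 = -322*22 = -7084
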